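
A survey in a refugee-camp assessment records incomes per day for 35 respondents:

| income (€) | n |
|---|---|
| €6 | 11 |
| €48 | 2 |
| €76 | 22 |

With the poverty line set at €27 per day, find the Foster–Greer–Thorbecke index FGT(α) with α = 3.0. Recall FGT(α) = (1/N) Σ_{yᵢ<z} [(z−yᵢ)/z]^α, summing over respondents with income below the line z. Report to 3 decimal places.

0.148

Below the line: 11×€6 (q = 11 of N = 35).
Shortfall ratios: (27−6)/27 = 0.7778 (×11).
Raised to α = 3.0: 0.47051 (×11).
Sum = 5.175583; FGT(3.0) = 5.175583 / 35 = 0.148.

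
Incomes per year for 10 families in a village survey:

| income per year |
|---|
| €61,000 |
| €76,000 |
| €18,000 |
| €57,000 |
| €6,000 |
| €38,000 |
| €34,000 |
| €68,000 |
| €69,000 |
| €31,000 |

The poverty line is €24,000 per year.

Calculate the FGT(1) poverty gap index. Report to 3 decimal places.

0.100

Below z: €6,000, €18,000 (q = 2 of N = 10).
Shortfall ratios: (24000−6000)/24000 = 0.7500; (24000−18000)/24000 = 0.2500.
Σ = 1.000000. Dividing by the full population N = 10 gives P₁ = 0.100.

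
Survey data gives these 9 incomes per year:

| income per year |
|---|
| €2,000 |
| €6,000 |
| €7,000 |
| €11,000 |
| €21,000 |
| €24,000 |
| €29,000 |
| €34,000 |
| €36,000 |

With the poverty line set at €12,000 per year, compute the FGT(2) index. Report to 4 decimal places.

Incomes under z: €2,000, €6,000, €7,000, €11,000 (q = 4 of N = 9).
Gap ratios (z−y)/z: (12000−2000)/12000 = 0.8333; (12000−6000)/12000 = 0.5000; (12000−7000)/12000 = 0.4167; (12000−11000)/12000 = 0.0833.
Squared: 0.6944; 0.2500; 0.1736; 0.0069.
Sum = 1.125000; P₂ = 1.125000 / 9 = 0.1250.

0.1250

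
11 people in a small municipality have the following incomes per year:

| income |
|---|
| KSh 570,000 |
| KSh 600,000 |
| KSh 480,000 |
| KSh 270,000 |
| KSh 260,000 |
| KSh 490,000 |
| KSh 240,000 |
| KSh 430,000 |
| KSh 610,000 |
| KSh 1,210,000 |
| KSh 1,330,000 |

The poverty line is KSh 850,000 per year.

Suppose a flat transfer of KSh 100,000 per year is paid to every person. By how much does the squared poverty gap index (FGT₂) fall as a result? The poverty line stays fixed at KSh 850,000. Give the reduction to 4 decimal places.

0.0818

Before: below the line — KSh 240,000, KSh 260,000, KSh 270,000, KSh 430,000, KSh 480,000, KSh 490,000, KSh 570,000, KSh 600,000, KSh 610,000; squared poverty gap index (FGT₂) = 0.213652.
After the KSh 100,000 transfer: below the line — KSh 340,000, KSh 360,000, KSh 370,000, KSh 530,000, KSh 580,000, KSh 590,000, KSh 670,000, KSh 700,000, KSh 710,000; squared poverty gap index (FGT₂) = 0.131865.
Reduction = 0.213652 − 0.131865 = 0.0818.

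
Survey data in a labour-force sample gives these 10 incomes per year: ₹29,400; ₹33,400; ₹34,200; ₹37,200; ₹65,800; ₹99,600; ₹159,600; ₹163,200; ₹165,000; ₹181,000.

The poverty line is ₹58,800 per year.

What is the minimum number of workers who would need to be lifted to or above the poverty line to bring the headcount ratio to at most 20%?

2

Currently q = 4 of N = 10 are below the line (H = 0.400).
A headcount ratio of at most 20% allows at most ⌊0.20 × 10⌋ = 2 poor workers.
So at least 4 − 2 = 2 must be lifted.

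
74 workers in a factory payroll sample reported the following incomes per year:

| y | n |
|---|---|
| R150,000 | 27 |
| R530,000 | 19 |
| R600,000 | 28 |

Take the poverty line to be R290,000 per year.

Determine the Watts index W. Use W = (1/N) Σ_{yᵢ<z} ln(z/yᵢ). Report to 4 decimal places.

Poor units: 27×R150,000 (q = 27 of N = 74).
Log shortfalls: ln(290000/150000) = 0.6592 (×27).
W = 17.799632 / 74 = 0.2405.

0.2405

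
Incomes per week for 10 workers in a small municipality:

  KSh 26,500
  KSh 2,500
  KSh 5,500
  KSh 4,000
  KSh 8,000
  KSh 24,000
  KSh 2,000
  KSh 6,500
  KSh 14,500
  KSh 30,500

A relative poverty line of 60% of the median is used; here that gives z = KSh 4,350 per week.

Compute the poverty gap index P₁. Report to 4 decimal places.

0.1046

Incomes under z: KSh 2,000, KSh 2,500, KSh 4,000 (q = 3 of N = 10).
Shortfall ratios: (4350−2000)/4350 = 0.5402; (4350−2500)/4350 = 0.4253; (4350−4000)/4350 = 0.0805.
Sum of shortfalls = 1.045977; P₁ averages over all N: 1.045977 / 10 = 0.1046.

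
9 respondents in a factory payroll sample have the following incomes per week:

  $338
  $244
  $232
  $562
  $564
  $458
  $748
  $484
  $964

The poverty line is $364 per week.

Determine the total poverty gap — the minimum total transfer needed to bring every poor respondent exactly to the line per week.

Poor units: $232, $244, $338 (q = 3 of N = 9).
Individual gaps: 364−232 = 132; 364−244 = 120; 364−338 = 26.
Aggregate gap = $278.

$278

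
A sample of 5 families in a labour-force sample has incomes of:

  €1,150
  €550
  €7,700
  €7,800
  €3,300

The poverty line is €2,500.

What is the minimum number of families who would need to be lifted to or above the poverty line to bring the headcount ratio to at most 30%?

1

Currently q = 2 of N = 5 are below the line (H = 0.400).
A headcount ratio of at most 30% allows at most ⌊0.30 × 5⌋ = 1 poor families.
So at least 2 − 1 = 1 must be lifted.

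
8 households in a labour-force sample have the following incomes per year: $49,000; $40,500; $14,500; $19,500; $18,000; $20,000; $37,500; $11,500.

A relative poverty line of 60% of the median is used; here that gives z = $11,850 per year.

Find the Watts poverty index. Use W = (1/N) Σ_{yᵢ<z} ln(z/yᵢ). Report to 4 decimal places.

Below z: $11,500 (q = 1 of N = 8).
ln(z/y) terms: ln(11850/11500) = 0.0300.
W = 0.029981 / 8 = 0.0037.

0.0037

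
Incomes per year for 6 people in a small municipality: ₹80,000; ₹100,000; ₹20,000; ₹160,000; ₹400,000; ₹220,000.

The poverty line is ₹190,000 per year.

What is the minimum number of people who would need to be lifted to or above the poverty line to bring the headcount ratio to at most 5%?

4

4 of the 6 people are poor, so H = 4/6 = 0.667.
A headcount ratio of at most 5% allows at most ⌊0.05 × 6⌋ = 0 poor people.
So at least 4 − 0 = 4 must be lifted.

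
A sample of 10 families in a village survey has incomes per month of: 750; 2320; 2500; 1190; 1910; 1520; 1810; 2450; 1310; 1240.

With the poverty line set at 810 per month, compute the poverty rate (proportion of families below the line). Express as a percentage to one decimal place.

1 of the 10 families have income below 810.
H = 1/10 = 10.0%.

10.0%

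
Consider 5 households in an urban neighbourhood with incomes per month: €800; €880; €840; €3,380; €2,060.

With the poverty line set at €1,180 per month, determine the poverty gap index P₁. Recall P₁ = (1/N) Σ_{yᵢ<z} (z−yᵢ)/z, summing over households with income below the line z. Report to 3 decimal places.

Incomes under z: €800, €840, €880 (q = 3 of N = 5).
Normalized shortfalls: (1180−800)/1180 = 0.3220; (1180−840)/1180 = 0.2881; (1180−880)/1180 = 0.2542.
Σ = 0.864407. Dividing by the full population N = 5 gives P₁ = 0.173.

0.173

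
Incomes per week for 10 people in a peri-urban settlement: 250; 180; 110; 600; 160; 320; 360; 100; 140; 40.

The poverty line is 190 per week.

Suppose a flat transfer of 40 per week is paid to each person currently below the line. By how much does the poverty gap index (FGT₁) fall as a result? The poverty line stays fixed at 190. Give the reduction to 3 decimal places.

Before: below the line — 40, 100, 110, 140, 160, 180; poverty gap index (FGT₁) = 0.21579.
After the 40 transfer: below the line — 80, 140, 150, 180; poverty gap index (FGT₁) = 0.11053.
Reduction = 0.21579 − 0.11053 = 0.105.

0.105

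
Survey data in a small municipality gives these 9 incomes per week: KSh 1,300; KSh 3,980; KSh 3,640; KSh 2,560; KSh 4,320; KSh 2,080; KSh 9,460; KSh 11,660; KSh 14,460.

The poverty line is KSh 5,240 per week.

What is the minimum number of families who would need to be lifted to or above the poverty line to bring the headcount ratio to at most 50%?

Currently q = 6 of N = 9 are below the line (H = 0.667).
A headcount ratio of at most 50% allows at most ⌊0.50 × 9⌋ = 4 poor families.
So at least 6 − 4 = 2 must be lifted.

2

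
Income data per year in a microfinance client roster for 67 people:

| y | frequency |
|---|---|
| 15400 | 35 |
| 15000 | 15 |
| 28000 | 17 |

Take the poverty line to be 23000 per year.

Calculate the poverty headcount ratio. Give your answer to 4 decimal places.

0.7463

50 of the 67 people have income below 23000.
H = 50/67 = 0.7463.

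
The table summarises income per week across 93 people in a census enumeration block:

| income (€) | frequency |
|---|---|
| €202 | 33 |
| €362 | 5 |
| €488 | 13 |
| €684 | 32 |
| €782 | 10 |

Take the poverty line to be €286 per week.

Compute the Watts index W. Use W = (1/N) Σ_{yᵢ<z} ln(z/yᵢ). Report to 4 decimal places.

0.1234

Poor units: 33×€202 (q = 33 of N = 93).
ln(z/y) terms: ln(286/202) = 0.3477 (×33).
W = 11.474896 / 93 = 0.1234.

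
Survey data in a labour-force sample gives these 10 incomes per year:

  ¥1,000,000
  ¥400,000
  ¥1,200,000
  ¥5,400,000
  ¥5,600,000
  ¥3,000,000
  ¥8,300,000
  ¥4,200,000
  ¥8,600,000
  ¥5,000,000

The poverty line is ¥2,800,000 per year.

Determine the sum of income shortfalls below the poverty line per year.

Incomes under z: ¥400,000, ¥1,000,000, ¥1,200,000 (q = 3 of N = 10).
Individual gaps: 2800000−400000 = 2400000; 2800000−1000000 = 1800000; 2800000−1200000 = 1600000.
Aggregate gap = ¥5,800,000.

¥5,800,000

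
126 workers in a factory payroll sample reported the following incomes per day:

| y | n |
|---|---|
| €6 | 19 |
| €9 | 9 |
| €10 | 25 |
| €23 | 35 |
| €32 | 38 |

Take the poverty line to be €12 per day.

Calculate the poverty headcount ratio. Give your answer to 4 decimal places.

53 of the 126 workers have income below €12.
H = 53/126 = 0.4206.

0.4206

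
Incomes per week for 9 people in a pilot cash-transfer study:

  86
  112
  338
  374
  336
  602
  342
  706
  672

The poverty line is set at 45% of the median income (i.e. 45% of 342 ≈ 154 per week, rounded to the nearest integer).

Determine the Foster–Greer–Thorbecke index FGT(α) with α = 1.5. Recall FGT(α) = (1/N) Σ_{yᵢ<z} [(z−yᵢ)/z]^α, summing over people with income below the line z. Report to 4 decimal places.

0.0484

Incomes under z: 86, 112 (q = 2 of N = 9).
Relative gaps: (154−86)/154 = 0.4416; (154−112)/154 = 0.2727.
Raised to α = 1.5: 0.29341; 0.14243.
Sum = 0.435842; FGT(1.5) = 0.435842 / 9 = 0.0484.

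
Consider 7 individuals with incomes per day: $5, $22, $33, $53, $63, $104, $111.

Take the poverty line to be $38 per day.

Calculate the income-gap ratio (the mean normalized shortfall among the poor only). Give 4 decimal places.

Below the line: $5, $22, $33 (q = 3 of N = 7).
Relative gaps: 0.8684, 0.4211, 0.1316; sum = 1.421053.
I averages over the q = 3 poor units only: 1.421053 / 3 = 0.4737.

0.4737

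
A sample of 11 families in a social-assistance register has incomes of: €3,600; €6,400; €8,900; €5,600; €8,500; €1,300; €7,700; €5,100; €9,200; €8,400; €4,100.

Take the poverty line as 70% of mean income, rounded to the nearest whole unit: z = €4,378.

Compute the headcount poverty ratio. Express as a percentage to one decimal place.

27.3%

3 of the 11 families have income below €4,378.
H = 3/11 = 27.3%.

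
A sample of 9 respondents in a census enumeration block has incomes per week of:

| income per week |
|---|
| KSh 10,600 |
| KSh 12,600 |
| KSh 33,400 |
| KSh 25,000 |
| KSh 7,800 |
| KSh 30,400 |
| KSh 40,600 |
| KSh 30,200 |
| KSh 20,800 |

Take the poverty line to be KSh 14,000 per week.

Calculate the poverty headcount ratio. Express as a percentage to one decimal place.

33.3%

3 of the 9 respondents have income below KSh 14,000.
H = 3/9 = 33.3%.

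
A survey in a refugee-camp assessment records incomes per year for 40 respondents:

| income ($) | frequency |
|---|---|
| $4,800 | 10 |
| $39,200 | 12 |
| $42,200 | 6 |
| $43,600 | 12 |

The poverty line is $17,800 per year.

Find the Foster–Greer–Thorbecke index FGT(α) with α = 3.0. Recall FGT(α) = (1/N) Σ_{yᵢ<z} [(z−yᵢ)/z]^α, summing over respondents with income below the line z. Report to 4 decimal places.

0.0974

Poor units: 10×$4,800 (q = 10 of N = 40).
Shortfall ratios: (17800−4800)/17800 = 0.7303 (×10).
Raised to α = 3.0: 0.38956 (×10).
Sum = 3.895561; FGT(3.0) = 3.895561 / 40 = 0.0974.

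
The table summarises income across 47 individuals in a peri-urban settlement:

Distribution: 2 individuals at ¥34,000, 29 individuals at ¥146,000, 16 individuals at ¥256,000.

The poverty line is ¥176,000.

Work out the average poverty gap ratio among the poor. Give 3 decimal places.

Below the line: 2×¥34,000, 29×¥146,000 (q = 31 of N = 47).
Shortfall ratios (z−y)/z: 0.8068 (×2), 0.1705 (×29); sum = 6.556818.
I averages over the q = 31 poor units only: 6.556818 / 31 = 0.212.

0.212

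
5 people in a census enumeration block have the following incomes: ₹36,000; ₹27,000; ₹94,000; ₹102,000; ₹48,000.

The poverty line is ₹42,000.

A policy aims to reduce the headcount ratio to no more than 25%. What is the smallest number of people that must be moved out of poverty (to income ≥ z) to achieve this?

1

Currently q = 2 of N = 5 are below the line (H = 0.400).
A headcount ratio of at most 25% allows at most ⌊0.25 × 5⌋ = 1 poor people.
So at least 2 − 1 = 1 must be lifted.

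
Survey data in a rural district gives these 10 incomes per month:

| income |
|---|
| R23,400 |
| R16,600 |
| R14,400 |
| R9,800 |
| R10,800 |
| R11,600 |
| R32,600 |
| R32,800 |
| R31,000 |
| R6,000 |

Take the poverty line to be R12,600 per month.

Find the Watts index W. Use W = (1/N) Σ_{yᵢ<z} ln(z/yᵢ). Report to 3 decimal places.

Poor units: R6,000, R9,800, R10,800, R11,600 (q = 4 of N = 10).
Log shortfalls: ln(12600/6000) = 0.7419; ln(12600/9800) = 0.2513; ln(12600/10800) = 0.1542; ln(12600/11600) = 0.0827.
W = 1.230094 / 10 = 0.123.

0.123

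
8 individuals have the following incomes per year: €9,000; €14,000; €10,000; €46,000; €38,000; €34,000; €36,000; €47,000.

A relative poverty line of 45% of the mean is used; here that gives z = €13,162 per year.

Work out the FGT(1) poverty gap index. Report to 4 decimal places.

0.0696

Incomes under z: €9,000, €10,000 (q = 2 of N = 8).
Normalized shortfalls: (13162−9000)/13162 = 0.3162; (13162−10000)/13162 = 0.2402.
Σ = 0.556450. Dividing by the full population N = 8 gives P₁ = 0.0696.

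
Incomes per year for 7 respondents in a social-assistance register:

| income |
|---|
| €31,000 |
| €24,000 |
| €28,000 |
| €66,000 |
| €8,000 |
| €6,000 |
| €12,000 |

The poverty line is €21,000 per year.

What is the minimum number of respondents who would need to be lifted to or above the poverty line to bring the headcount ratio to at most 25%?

Currently q = 3 of N = 7 are below the line (H = 0.429).
A headcount ratio of at most 25% allows at most ⌊0.25 × 7⌋ = 1 poor respondents.
So at least 3 − 1 = 2 must be lifted.

2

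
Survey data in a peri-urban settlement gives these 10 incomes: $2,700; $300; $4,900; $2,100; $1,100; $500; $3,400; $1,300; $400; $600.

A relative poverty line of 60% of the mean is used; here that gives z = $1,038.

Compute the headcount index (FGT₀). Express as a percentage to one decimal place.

4 of the 10 families have income below $1,038.
H = 4/10 = 40.0%.

40.0%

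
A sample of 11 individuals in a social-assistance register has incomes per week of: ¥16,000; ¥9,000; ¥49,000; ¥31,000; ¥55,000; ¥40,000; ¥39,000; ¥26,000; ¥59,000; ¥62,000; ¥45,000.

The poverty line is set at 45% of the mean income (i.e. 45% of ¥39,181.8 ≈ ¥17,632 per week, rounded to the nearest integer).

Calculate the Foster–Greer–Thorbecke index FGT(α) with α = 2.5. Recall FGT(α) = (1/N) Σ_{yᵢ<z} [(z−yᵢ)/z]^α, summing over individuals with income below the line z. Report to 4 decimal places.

0.0155

Below the line: ¥9,000, ¥16,000 (q = 2 of N = 11).
Gap ratios (z−y)/z: (17632−9000)/17632 = 0.4896; (17632−16000)/17632 = 0.0926.
Raised to α = 2.5: 0.16770; 0.00261.
Sum = 0.170303; FGT(2.5) = 0.170303 / 11 = 0.0155.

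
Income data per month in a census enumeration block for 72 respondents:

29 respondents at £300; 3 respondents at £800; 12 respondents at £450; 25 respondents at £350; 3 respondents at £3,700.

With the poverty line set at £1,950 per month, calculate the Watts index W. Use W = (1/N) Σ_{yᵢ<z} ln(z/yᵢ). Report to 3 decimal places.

1.632

Below the line: 29×£300, 25×£350, 12×£450, 3×£800 (q = 69 of N = 72).
ln(z/y) terms: ln(1950/300) = 1.8718 (×29); ln(1950/350) = 1.7177 (×25); ln(1950/450) = 1.4663 (×12); ln(1950/800) = 0.8910 (×3).
W = 117.492514 / 72 = 1.632.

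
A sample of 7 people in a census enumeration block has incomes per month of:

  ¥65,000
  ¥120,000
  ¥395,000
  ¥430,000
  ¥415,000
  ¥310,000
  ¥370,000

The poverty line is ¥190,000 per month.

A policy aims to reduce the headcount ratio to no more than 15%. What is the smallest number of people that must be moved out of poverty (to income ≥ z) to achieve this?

Currently q = 2 of N = 7 are below the line (H = 0.286).
A headcount ratio of at most 15% allows at most ⌊0.15 × 7⌋ = 1 poor people.
So at least 2 − 1 = 1 must be lifted.

1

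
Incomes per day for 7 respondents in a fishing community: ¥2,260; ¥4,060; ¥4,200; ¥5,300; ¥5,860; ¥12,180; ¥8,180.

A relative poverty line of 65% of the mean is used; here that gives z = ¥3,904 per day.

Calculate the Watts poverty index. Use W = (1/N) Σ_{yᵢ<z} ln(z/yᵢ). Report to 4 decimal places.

0.0781

Poor units: ¥2,260 (q = 1 of N = 7).
Log shortfalls: ln(3904/2260) = 0.5466.
W = 0.546637 / 7 = 0.0781.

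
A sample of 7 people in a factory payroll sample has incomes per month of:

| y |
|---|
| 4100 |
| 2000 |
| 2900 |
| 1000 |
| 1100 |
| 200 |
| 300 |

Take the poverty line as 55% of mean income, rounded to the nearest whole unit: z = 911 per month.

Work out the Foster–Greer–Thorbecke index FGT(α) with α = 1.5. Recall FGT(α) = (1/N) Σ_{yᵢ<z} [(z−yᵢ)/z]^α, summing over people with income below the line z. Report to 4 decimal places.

Below the line: 200, 300 (q = 2 of N = 7).
Normalized shortfalls: (911−200)/911 = 0.7805; (911−300)/911 = 0.6707.
Raised to α = 1.5: 0.68949; 0.54927.
Sum = 1.238756; FGT(1.5) = 1.238756 / 7 = 0.1770.

0.1770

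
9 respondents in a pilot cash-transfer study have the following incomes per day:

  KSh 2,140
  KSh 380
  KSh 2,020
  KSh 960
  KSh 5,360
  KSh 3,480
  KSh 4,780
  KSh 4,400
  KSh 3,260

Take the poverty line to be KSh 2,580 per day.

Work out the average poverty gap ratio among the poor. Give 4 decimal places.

0.4671

Poor units: KSh 380, KSh 960, KSh 2,020, KSh 2,140 (q = 4 of N = 9).
Shortfall ratios (z−y)/z: 0.8527, 0.6279, 0.2171, 0.1705; sum = 1.868217.
The income-gap ratio divides by q (the poor only): 1.868217 / 4 = 0.4671.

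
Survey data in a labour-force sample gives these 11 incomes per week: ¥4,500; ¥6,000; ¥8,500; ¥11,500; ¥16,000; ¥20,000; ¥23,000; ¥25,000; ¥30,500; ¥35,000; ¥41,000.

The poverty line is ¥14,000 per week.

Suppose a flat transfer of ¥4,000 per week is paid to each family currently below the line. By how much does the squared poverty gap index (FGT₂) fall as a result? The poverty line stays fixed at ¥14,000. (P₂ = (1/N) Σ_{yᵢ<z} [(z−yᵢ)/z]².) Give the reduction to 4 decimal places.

Before: below the line — ¥4,500, ¥6,000, ¥8,500, ¥11,500; squared poverty gap index (FGT₂) = 0.088474.
After the ¥4,000 transfer: below the line — ¥8,500, ¥10,000, ¥12,500; squared poverty gap index (FGT₂) = 0.022495.
Reduction = 0.088474 − 0.022495 = 0.0660.

0.0660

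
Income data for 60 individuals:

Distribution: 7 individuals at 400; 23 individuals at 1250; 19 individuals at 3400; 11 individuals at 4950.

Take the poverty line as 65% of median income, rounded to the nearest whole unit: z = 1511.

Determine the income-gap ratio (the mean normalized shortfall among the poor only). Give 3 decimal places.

Poor units: 7×400, 23×1250 (q = 30 of N = 60).
Shortfall ratios (z−y)/z: 0.7353 (×7), 0.1727 (×23); sum = 9.119788.
I averages over the q = 30 poor units only: 9.119788 / 30 = 0.304.

0.304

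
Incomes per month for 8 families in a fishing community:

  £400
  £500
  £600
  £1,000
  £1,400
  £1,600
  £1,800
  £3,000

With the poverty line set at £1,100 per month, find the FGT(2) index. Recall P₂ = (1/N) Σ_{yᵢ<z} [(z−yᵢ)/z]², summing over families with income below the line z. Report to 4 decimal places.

Poor units: £400, £500, £600, £1,000 (q = 4 of N = 8).
Gap ratios (z−y)/z: (1100−400)/1100 = 0.6364; (1100−500)/1100 = 0.5455; (1100−600)/1100 = 0.4545; (1100−1000)/1100 = 0.0909.
Squared: 0.4050; 0.2975; 0.2066; 0.0083.
Sum = 0.917355; P₂ = 0.917355 / 8 = 0.1147.

0.1147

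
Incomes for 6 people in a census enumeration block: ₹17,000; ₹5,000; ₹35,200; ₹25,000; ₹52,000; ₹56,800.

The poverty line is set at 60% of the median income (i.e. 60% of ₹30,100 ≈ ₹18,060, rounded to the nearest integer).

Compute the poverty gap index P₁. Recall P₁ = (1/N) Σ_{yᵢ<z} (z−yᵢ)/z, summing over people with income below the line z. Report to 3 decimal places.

Below z: ₹5,000, ₹17,000 (q = 2 of N = 6).
Gap ratios (z−y)/z: (18060−5000)/18060 = 0.7231; (18060−17000)/18060 = 0.0587.
Σ = 0.781838. Dividing by the full population N = 6 gives P₁ = 0.130.

0.130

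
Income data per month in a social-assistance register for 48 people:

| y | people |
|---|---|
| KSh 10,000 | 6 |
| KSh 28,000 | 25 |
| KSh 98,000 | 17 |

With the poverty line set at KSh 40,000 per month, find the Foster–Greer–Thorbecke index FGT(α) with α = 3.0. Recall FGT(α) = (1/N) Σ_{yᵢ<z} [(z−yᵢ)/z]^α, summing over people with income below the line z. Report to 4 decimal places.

0.0668

Below the line: 6×KSh 10,000, 25×KSh 28,000 (q = 31 of N = 48).
Shortfall ratios: (40000−10000)/40000 = 0.7500 (×6); (40000−28000)/40000 = 0.3000 (×25).
Raised to α = 3.0: 0.42188 (×6); 0.02700 (×25).
Sum = 3.206250; FGT(3.0) = 3.206250 / 48 = 0.0668.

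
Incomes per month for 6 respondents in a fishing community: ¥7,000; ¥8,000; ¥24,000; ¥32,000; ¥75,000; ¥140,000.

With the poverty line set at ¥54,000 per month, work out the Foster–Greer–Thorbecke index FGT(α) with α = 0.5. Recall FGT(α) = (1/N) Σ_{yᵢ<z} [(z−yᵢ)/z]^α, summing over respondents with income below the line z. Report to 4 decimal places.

0.5399

Below z: ¥7,000, ¥8,000, ¥24,000, ¥32,000 (q = 4 of N = 6).
Gap ratios (z−y)/z: (54000−7000)/54000 = 0.8704; (54000−8000)/54000 = 0.8519; (54000−24000)/54000 = 0.5556; (54000−32000)/54000 = 0.4074.
Raised to α = 0.5: 0.93294; 0.92296; 0.74536; 0.63828.
Sum = 3.239535; FGT(0.5) = 3.239535 / 6 = 0.5399.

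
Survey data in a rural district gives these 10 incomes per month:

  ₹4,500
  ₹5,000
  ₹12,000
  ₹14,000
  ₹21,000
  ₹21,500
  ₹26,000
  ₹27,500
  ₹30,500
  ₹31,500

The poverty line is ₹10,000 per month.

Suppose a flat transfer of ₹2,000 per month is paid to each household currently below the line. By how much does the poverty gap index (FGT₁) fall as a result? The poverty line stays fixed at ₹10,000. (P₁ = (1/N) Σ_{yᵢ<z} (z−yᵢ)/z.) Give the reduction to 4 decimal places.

0.0400

Before: below the line — ₹4,500, ₹5,000; poverty gap index (FGT₁) = 0.105000.
After the ₹2,000 transfer: below the line — ₹6,500, ₹7,000; poverty gap index (FGT₁) = 0.065000.
Reduction = 0.105000 − 0.065000 = 0.0400.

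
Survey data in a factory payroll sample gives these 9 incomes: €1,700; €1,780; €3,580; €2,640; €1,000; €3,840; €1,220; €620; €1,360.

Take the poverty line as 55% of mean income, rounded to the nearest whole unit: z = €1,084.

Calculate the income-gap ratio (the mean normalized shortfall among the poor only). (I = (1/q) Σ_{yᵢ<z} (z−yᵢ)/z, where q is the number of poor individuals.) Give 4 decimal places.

0.2528

Incomes under z: €620, €1,000 (q = 2 of N = 9).
Shortfall ratios (z−y)/z: 0.4280, 0.0775; sum = 0.505535.
I averages over the q = 2 poor units only: 0.505535 / 2 = 0.2528.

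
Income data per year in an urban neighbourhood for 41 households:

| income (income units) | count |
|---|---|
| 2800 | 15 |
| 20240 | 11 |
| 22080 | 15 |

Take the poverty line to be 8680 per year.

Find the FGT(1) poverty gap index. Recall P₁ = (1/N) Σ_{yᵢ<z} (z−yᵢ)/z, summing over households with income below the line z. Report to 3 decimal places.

Poor units: 15×2800 (q = 15 of N = 41).
Shortfall ratios: (8680−2800)/8680 = 0.6774 (×15).
Σ = 10.161290. Dividing by the full population N = 41 gives P₁ = 0.248.

0.248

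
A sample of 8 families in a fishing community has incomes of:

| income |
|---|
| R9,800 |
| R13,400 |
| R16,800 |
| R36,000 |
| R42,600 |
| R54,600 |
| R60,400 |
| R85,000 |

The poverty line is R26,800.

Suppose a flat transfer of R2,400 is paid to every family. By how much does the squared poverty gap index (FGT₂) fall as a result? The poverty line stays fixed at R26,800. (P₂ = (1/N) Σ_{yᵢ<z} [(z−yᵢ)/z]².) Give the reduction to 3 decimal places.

Before: below the line — R9,800, R13,400, R16,800; squared poverty gap index (FGT₂) = 0.09895.
After the R2,400 transfer: below the line — R12,200, R15,800, R19,200; squared poverty gap index (FGT₂) = 0.06821.
Reduction = 0.09895 − 0.06821 = 0.031.

0.031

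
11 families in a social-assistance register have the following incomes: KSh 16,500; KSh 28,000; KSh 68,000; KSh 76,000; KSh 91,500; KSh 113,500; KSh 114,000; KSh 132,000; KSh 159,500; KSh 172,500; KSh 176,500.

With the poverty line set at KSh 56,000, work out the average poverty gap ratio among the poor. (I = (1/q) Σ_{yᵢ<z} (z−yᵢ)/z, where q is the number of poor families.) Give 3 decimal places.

Below the line: KSh 16,500, KSh 28,000 (q = 2 of N = 11).
Shortfall ratios (z−y)/z: 0.7054, 0.5000; sum = 1.205357.
I averages over the q = 2 poor units only: 1.205357 / 2 = 0.603.

0.603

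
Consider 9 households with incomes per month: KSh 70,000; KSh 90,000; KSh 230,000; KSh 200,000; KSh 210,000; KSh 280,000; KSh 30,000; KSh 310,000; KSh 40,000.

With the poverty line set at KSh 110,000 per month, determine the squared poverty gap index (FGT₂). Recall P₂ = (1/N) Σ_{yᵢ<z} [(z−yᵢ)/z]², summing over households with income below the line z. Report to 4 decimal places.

Incomes under z: KSh 30,000, KSh 40,000, KSh 70,000, KSh 90,000 (q = 4 of N = 9).
Normalized shortfalls: (110000−30000)/110000 = 0.7273; (110000−40000)/110000 = 0.6364; (110000−70000)/110000 = 0.3636; (110000−90000)/110000 = 0.1818.
Squared: 0.5289; 0.4050; 0.1322; 0.0331.
Sum = 1.099174; P₂ = 1.099174 / 9 = 0.1221.

0.1221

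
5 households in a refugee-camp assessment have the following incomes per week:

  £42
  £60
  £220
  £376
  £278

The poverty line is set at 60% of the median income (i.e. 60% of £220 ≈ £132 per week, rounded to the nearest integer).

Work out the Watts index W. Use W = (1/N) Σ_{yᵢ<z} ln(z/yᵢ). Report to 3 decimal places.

0.387

Below the line: £42, £60 (q = 2 of N = 5).
ln(z/y) terms: ln(132/42) = 1.1451; ln(132/60) = 0.7885.
W = 1.933590 / 5 = 0.387.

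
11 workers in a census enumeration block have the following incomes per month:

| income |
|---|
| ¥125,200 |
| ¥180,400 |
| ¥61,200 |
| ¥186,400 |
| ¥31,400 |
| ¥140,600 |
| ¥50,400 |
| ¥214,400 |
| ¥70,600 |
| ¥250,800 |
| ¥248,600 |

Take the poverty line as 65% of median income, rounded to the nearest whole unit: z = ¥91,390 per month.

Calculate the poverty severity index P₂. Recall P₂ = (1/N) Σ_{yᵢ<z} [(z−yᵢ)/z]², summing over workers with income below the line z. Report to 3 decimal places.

0.072

Below the line: ¥31,400, ¥50,400, ¥61,200, ¥70,600 (q = 4 of N = 11).
Gap ratios (z−y)/z: (91390−31400)/91390 = 0.6564; (91390−50400)/91390 = 0.4485; (91390−61200)/91390 = 0.3303; (91390−70600)/91390 = 0.2275.
Squared: 0.4309; 0.2012; 0.1091; 0.0518.
Sum = 0.792928; P₂ = 0.792928 / 11 = 0.072.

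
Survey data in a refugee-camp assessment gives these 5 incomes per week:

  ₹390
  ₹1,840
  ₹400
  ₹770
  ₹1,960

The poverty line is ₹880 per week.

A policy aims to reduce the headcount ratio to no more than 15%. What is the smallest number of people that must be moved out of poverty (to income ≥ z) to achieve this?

3 of the 5 people are poor, so H = 3/5 = 0.600.
A headcount ratio of at most 15% allows at most ⌊0.15 × 5⌋ = 0 poor people.
So at least 3 − 0 = 3 must be lifted.

3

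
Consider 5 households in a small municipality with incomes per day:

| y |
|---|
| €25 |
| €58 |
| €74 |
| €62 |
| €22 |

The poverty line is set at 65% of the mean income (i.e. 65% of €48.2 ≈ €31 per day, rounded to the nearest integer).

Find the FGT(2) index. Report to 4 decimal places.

0.0243

Incomes under z: €22, €25 (q = 2 of N = 5).
Normalized shortfalls: (31−22)/31 = 0.2903; (31−25)/31 = 0.1935.
Squared: 0.0843; 0.0375.
Sum = 0.121748; P₂ = 0.121748 / 5 = 0.0243.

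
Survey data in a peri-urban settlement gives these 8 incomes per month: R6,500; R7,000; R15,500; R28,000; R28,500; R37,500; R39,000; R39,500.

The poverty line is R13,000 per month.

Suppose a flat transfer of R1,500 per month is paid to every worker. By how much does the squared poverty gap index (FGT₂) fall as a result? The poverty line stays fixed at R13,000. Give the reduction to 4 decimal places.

0.0244

Before: below the line — R6,500, R7,000; squared poverty gap index (FGT₂) = 0.057877.
After the R1,500 transfer: below the line — R8,000, R8,500; squared poverty gap index (FGT₂) = 0.033469.
Reduction = 0.057877 − 0.033469 = 0.0244.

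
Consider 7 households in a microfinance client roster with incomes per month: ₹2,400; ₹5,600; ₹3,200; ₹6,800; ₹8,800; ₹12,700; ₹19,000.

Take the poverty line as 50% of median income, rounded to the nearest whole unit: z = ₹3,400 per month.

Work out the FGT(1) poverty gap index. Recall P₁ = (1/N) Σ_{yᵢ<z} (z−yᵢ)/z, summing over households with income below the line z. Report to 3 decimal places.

0.050

Poor units: ₹2,400, ₹3,200 (q = 2 of N = 7).
Normalized shortfalls: (3400−2400)/3400 = 0.2941; (3400−3200)/3400 = 0.0588.
Σ = 0.352941. Dividing by the full population N = 7 gives P₁ = 0.050.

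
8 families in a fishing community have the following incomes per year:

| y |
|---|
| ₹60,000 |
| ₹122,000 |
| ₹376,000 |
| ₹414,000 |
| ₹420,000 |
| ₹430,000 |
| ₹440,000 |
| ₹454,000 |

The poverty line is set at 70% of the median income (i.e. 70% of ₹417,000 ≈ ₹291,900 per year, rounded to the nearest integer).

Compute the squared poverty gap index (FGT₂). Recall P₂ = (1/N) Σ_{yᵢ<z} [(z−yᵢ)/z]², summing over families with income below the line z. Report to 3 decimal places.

0.121

Below the line: ₹60,000, ₹122,000 (q = 2 of N = 8).
Relative gaps: (291900−60000)/291900 = 0.7945; (291900−122000)/291900 = 0.5820.
Squared: 0.6312; 0.3388.
Sum = 0.969932; P₂ = 0.969932 / 8 = 0.121.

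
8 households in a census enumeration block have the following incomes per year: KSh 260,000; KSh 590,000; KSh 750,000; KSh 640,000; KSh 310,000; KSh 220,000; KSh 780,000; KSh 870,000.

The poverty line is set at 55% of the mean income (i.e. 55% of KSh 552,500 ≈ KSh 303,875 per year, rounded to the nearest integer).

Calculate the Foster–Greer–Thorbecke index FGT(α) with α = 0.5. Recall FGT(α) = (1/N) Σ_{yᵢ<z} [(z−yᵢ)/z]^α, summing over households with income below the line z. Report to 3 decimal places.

Below the line: KSh 220,000, KSh 260,000 (q = 2 of N = 8).
Relative gaps: (303875−220000)/303875 = 0.2760; (303875−260000)/303875 = 0.1444.
Raised to α = 0.5: 0.52537; 0.37998.
Sum = 0.905355; FGT(0.5) = 0.905355 / 8 = 0.113.

0.113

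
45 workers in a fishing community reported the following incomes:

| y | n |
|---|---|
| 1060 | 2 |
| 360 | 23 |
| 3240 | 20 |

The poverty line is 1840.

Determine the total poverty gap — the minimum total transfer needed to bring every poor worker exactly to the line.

Below z: 23×360, 2×1060 (q = 25 of N = 45).
Individual gaps: 23×(1840−360) = 34040; 2×(1840−1060) = 1560.
Aggregate gap = 35600.

35600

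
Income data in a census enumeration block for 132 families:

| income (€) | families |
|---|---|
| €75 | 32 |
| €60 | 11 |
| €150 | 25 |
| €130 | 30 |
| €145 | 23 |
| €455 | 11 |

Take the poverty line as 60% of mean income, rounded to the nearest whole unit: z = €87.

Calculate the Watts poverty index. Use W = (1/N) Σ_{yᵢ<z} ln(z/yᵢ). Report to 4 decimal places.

0.0669

Incomes under z: 11×€60, 32×€75 (q = 43 of N = 132).
Log shortfalls: ln(87/60) = 0.3716 (×11); ln(87/75) = 0.1484 (×32).
W = 8.836639 / 132 = 0.0669.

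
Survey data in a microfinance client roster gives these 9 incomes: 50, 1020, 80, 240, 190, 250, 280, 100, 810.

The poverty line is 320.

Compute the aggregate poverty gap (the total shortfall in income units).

1050

Incomes under z: 50, 80, 100, 190, 240, 250, 280 (q = 7 of N = 9).
Individual gaps: 320−50 = 270; 320−80 = 240; 320−100 = 220; 320−190 = 130; 320−240 = 80; 320−250 = 70; 320−280 = 40.
Aggregate gap = 1050.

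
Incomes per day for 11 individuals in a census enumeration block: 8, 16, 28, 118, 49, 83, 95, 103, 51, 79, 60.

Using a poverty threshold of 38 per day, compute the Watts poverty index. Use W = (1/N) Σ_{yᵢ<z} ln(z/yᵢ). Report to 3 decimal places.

Incomes under z: 8, 16, 28 (q = 3 of N = 11).
Log shortfalls: ln(38/8) = 1.5581; ln(38/16) = 0.8650; ln(38/28) = 0.3054.
W = 2.728524 / 11 = 0.248.

0.248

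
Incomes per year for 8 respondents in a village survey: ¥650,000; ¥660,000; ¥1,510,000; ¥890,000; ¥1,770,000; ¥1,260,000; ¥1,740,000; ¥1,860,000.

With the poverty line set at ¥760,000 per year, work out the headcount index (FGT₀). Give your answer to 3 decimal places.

0.250

2 of the 8 respondents have income below ¥760,000.
H = 2/8 = 0.250.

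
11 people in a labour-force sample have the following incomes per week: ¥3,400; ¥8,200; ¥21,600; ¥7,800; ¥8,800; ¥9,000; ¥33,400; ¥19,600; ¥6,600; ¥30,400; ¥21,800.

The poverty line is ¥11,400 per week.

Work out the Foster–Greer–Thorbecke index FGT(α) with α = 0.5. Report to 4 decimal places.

Below the line: ¥3,400, ¥6,600, ¥7,800, ¥8,200, ¥8,800, ¥9,000 (q = 6 of N = 11).
Gap ratios (z−y)/z: (11400−3400)/11400 = 0.7018; (11400−6600)/11400 = 0.4211; (11400−7800)/11400 = 0.3158; (11400−8200)/11400 = 0.2807; (11400−8800)/11400 = 0.2281; (11400−9000)/11400 = 0.2105.
Raised to α = 0.5: 0.83771; 0.64889; 0.56195; 0.52981; 0.47757; 0.45883.
Sum = 3.514756; FGT(0.5) = 3.514756 / 11 = 0.3195.

0.3195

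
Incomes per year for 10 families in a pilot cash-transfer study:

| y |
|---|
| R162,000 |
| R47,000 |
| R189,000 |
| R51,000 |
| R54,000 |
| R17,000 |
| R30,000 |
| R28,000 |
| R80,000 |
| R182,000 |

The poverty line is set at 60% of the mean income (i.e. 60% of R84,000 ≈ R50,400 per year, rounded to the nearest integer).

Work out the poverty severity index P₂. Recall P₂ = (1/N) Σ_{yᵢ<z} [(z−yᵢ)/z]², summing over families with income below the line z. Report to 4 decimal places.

Incomes under z: R17,000, R28,000, R30,000, R47,000 (q = 4 of N = 10).
Normalized shortfalls: (50400−17000)/50400 = 0.6627; (50400−28000)/50400 = 0.4444; (50400−30000)/50400 = 0.4048; (50400−47000)/50400 = 0.0675.
Squared: 0.4392; 0.1975; 0.1638; 0.0046.
Sum = 0.805083; P₂ = 0.805083 / 10 = 0.0805.

0.0805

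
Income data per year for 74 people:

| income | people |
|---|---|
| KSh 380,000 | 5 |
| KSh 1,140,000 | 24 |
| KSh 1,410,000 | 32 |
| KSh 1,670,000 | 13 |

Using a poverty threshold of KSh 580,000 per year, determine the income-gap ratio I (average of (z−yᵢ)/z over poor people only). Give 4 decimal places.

Below the line: 5×KSh 380,000 (q = 5 of N = 74).
Shortfall ratios (z−y)/z: 0.3448 (×5); sum = 1.724138.
The income-gap ratio divides by q (the poor only): 1.724138 / 5 = 0.3448.

0.3448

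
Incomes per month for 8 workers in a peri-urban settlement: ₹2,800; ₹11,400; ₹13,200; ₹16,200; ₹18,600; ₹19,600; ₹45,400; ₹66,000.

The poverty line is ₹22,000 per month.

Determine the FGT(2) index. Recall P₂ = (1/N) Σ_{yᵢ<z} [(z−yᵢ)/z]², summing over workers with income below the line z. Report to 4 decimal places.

Below z: ₹2,800, ₹11,400, ₹13,200, ₹16,200, ₹18,600, ₹19,600 (q = 6 of N = 8).
Normalized shortfalls: (22000−2800)/22000 = 0.8727; (22000−11400)/22000 = 0.4818; (22000−13200)/22000 = 0.4000; (22000−16200)/22000 = 0.2636; (22000−18600)/22000 = 0.1545; (22000−19600)/22000 = 0.1091.
Squared: 0.7617; 0.2321; 0.1600; 0.0695; 0.0239; 0.0119.
Sum = 1.259091; P₂ = 1.259091 / 8 = 0.1574.

0.1574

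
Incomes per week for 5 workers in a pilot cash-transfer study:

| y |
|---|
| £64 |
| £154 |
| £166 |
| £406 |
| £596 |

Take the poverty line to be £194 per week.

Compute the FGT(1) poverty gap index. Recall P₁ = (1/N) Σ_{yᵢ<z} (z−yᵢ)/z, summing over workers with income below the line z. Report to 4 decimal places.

Incomes under z: £64, £154, £166 (q = 3 of N = 5).
Shortfall ratios: (194−64)/194 = 0.6701; (194−154)/194 = 0.2062; (194−166)/194 = 0.1443.
Sum of shortfalls = 1.020619; P₁ averages over all N: 1.020619 / 5 = 0.2041.

0.2041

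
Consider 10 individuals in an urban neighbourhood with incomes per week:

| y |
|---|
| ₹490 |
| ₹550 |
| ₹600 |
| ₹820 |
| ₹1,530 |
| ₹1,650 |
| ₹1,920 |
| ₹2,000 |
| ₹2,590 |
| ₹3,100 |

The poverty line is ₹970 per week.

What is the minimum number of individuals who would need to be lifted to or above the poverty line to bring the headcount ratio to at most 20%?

2

4 of the 10 individuals are poor, so H = 4/10 = 0.400.
A headcount ratio of at most 20% allows at most ⌊0.20 × 10⌋ = 2 poor individuals.
So at least 4 − 2 = 2 must be lifted.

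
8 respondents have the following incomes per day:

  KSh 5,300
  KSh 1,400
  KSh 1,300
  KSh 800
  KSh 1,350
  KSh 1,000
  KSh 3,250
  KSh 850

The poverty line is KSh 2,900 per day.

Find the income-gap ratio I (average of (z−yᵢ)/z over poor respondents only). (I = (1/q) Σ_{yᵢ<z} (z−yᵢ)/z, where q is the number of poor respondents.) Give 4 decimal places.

Below z: KSh 800, KSh 850, KSh 1,000, KSh 1,300, KSh 1,350, KSh 1,400 (q = 6 of N = 8).
Shortfall ratios (z−y)/z: 0.7241, 0.7069, 0.6552, 0.5517, 0.5345, 0.5172; sum = 3.689655.
I averages over the q = 6 poor units only: 3.689655 / 6 = 0.6149.

0.6149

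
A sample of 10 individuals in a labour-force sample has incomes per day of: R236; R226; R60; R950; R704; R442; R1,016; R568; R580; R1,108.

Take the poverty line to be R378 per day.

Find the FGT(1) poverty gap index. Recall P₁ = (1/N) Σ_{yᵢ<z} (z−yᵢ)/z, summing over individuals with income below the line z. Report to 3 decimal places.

0.162

Below z: R60, R226, R236 (q = 3 of N = 10).
Shortfall ratios: (378−60)/378 = 0.8413; (378−226)/378 = 0.4021; (378−236)/378 = 0.3757.
Sum of shortfalls = 1.619048; P₁ averages over all N: 1.619048 / 10 = 0.162.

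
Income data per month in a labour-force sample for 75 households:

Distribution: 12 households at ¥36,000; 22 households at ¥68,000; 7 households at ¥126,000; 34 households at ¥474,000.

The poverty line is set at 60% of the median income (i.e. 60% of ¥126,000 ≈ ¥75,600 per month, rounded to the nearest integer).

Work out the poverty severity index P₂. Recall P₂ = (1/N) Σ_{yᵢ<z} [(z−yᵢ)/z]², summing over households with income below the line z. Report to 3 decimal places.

Incomes under z: 12×¥36,000, 22×¥68,000 (q = 34 of N = 75).
Shortfall ratios: (75600−36000)/75600 = 0.5238 (×12); (75600−68000)/75600 = 0.1005 (×22).
Squared: 0.2744 (×12); 0.0101 (×22).
Sum = 3.514851; P₂ = 3.514851 / 75 = 0.047.

0.047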